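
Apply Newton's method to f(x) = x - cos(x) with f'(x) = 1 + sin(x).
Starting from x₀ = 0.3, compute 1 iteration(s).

f(x) = x - cos(x)
f'(x) = 1 + sin(x)
x₀ = 0.3

Newton-Raphson formula: x_{n+1} = x_n - f(x_n)/f'(x_n)

Iteration 1:
  f(0.300000) = -0.655336
  f'(0.300000) = 1.295520
  x_1 = 0.300000 - (-0.655336)/1.295520 = 0.805848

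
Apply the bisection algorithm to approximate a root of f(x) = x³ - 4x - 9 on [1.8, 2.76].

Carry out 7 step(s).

f(x) = x³ - 4x - 9
Initial interval: [1.8, 2.76]

Iteration 1:
  c_1 = (1.800000 + 2.760000)/2 = 2.280000
  f(c_1) = f(2.280000) = -6.267648
  f(a) × f(c) ≥ 0, new interval: [2.280000, 2.760000]
Iteration 2:
  c_2 = (2.280000 + 2.760000)/2 = 2.520000
  f(c_2) = f(2.520000) = -3.076992
  f(a) × f(c) ≥ 0, new interval: [2.520000, 2.760000]
Iteration 3:
  c_3 = (2.520000 + 2.760000)/2 = 2.640000
  f(c_3) = f(2.640000) = -1.160256
  f(a) × f(c) ≥ 0, new interval: [2.640000, 2.760000]
Iteration 4:
  c_4 = (2.640000 + 2.760000)/2 = 2.700000
  f(c_4) = f(2.700000) = -0.117000
  f(a) × f(c) ≥ 0, new interval: [2.700000, 2.760000]
Iteration 5:
  c_5 = (2.700000 + 2.760000)/2 = 2.730000
  f(c_5) = f(2.730000) = 0.426417
  f(a) × f(c) < 0, new interval: [2.700000, 2.730000]
Iteration 6:
  c_6 = (2.700000 + 2.730000)/2 = 2.715000
  f(c_6) = f(2.715000) = 0.152876
  f(a) × f(c) < 0, new interval: [2.700000, 2.715000]
Iteration 7:
  c_7 = (2.700000 + 2.715000)/2 = 2.707500
  f(c_7) = f(2.707500) = 0.017481
  f(a) × f(c) < 0, new interval: [2.700000, 2.707500]

After 7 iteration(s), the approximation is c_7 = 2.707500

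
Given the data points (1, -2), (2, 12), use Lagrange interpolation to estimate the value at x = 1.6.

Lagrange interpolation formula:
P(x) = Σ yᵢ × Lᵢ(x)
where Lᵢ(x) = Π_{j≠i} (x - xⱼ)/(xᵢ - xⱼ)

L_0(1.6) = (1.6 - 2)/(1 - 2) = 0.400000
L_1(1.6) = (1.6 - 1)/(2 - 1) = 0.600000

P(1.6) = (-2)×L_0(1.6) + 12×L_1(1.6)
P(1.6) = 6.400000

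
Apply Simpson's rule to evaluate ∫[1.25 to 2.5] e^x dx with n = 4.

f(x) = e^x
a = 1.25, b = 2.5, n = 4
h = (b - a)/n = 0.312500

Simpson's rule: (h/3)[f(x₀) + 4f(x₁) + 2f(x₂) + ... + f(xₙ)]

x_0 = 1.2500, f(x_0) = 3.490343, coefficient = 1
x_1 = 1.5625, f(x_1) = 4.770733, coefficient = 4
x_2 = 1.8750, f(x_2) = 6.520819, coefficient = 2
x_3 = 2.1875, f(x_3) = 8.912903, coefficient = 4
x_4 = 2.5000, f(x_4) = 12.182494, coefficient = 1

I ≈ (0.312500/3) × 83.449020 = 8.692606
Exact value: 8.692151
Error: 0.000455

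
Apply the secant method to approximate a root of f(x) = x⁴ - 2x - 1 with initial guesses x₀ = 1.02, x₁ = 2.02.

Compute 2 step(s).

f(x) = x⁴ - 2x - 1
x₀ = 1.02, x₁ = 2.02

Secant formula: x_{n+1} = x_n - f(x_n)(x_n - x_{n-1})/(f(x_n) - f(x_{n-1}))

Iteration 1:
  f(1.020000) = -1.957568
  f(2.020000) = 11.609664
  x_2 = 2.020000 - 11.609664×(2.020000 - 1.020000)/(11.609664 - (-1.957568))
       = 1.164286
Iteration 2:
  f(2.020000) = 11.609664
  f(1.164286) = -1.491022
  x_3 = 1.164286 - (-1.491022)×(1.164286 - 2.020000)/(-1.491022 - 11.609664)
       = 1.261677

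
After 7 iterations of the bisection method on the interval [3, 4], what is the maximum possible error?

Bisection error bound: |error| ≤ (b-a)/2^n
|error| ≤ (4 - 3)/2^7 = 1/2^7
|error| ≤ 0.0078125000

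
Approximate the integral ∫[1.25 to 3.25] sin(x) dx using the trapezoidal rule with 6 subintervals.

f(x) = sin(x)
a = 1.25, b = 3.25, n = 6
h = (b - a)/n = 0.333333

Trapezoidal rule: (h/2)[f(x₀) + 2f(x₁) + 2f(x₂) + ... + f(xₙ)]

x_0 = 1.2500, f(x_0) = 0.948985, coefficient = 1
x_1 = 1.5833, f(x_1) = 0.999921, coefficient = 2
x_2 = 1.9167, f(x_2) = 0.940781, coefficient = 2
x_3 = 2.2500, f(x_3) = 0.778073, coefficient = 2
x_4 = 2.5833, f(x_4) = 0.529711, coefficient = 2
x_5 = 2.9167, f(x_5) = 0.223034, coefficient = 2
x_6 = 3.2500, f(x_6) = -0.108195, coefficient = 1

I ≈ (0.333333/2) × 7.783830 = 1.297305
Exact value: 1.309452
Error: 0.012147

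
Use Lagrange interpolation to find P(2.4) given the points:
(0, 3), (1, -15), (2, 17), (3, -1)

Lagrange interpolation formula:
P(x) = Σ yᵢ × Lᵢ(x)
where Lᵢ(x) = Π_{j≠i} (x - xⱼ)/(xᵢ - xⱼ)

L_0(2.4) = (2.4 - 1)/(0 - 1) × (2.4 - 2)/(0 - 2) × (2.4 - 3)/(0 - 3) = 0.056000
L_1(2.4) = (2.4 - 0)/(1 - 0) × (2.4 - 2)/(1 - 2) × (2.4 - 3)/(1 - 3) = -0.288000
L_2(2.4) = (2.4 - 0)/(2 - 0) × (2.4 - 1)/(2 - 1) × (2.4 - 3)/(2 - 3) = 1.008000
L_3(2.4) = (2.4 - 0)/(3 - 0) × (2.4 - 1)/(3 - 1) × (2.4 - 2)/(3 - 2) = 0.224000

P(2.4) = 3×L_0(2.4) + (-15)×L_1(2.4) + 17×L_2(2.4) + (-1)×L_3(2.4)
P(2.4) = 21.400000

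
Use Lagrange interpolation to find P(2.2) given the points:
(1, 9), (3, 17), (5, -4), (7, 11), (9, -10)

Lagrange interpolation formula:
P(x) = Σ yᵢ × Lᵢ(x)
where Lᵢ(x) = Π_{j≠i} (x - xⱼ)/(xᵢ - xⱼ)

L_0(2.2) = (2.2 - 3)/(1 - 3) × (2.2 - 5)/(1 - 5) × (2.2 - 7)/(1 - 7) × (2.2 - 9)/(1 - 9) = 0.190400
L_1(2.2) = (2.2 - 1)/(3 - 1) × (2.2 - 5)/(3 - 5) × (2.2 - 7)/(3 - 7) × (2.2 - 9)/(3 - 9) = 1.142400
L_2(2.2) = (2.2 - 1)/(5 - 1) × (2.2 - 3)/(5 - 3) × (2.2 - 7)/(5 - 7) × (2.2 - 9)/(5 - 9) = -0.489600
L_3(2.2) = (2.2 - 1)/(7 - 1) × (2.2 - 3)/(7 - 3) × (2.2 - 5)/(7 - 5) × (2.2 - 9)/(7 - 9) = 0.190400
L_4(2.2) = (2.2 - 1)/(9 - 1) × (2.2 - 3)/(9 - 3) × (2.2 - 5)/(9 - 5) × (2.2 - 7)/(9 - 7) = -0.033600

P(2.2) = 9×L_0(2.2) + 17×L_1(2.2) + (-4)×L_2(2.2) + 11×L_3(2.2) + (-10)×L_4(2.2)
P(2.2) = 25.523200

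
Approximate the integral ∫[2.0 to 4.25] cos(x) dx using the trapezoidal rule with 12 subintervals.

f(x) = cos(x)
a = 2.0, b = 4.25, n = 12
h = (b - a)/n = 0.187500

Trapezoidal rule: (h/2)[f(x₀) + 2f(x₁) + 2f(x₂) + ... + f(xₙ)]

x_0 = 2.0000, f(x_0) = -0.416147, coefficient = 1
x_1 = 2.1875, f(x_1) = -0.578349, coefficient = 2
x_2 = 2.3750, f(x_2) = -0.720278, coefficient = 2
x_3 = 2.5625, f(x_3) = -0.836960, coefficient = 2
x_4 = 2.7500, f(x_4) = -0.924302, coefficient = 2
x_5 = 2.9375, f(x_5) = -0.979245, coefficient = 2
x_6 = 3.1250, f(x_6) = -0.999862, coefficient = 2
x_7 = 3.3125, f(x_7) = -0.985431, coefficient = 2
x_8 = 3.5000, f(x_8) = -0.936457, coefficient = 2
x_9 = 3.6875, f(x_9) = -0.854657, coefficient = 2
x_10 = 3.8750, f(x_10) = -0.742898, coefficient = 2
x_11 = 4.0625, f(x_11) = -0.605098, coefficient = 2
x_12 = 4.2500, f(x_12) = -0.446087, coefficient = 1

I ≈ (0.187500/2) × -19.189309 = -1.798998
Exact value: -1.804287
Error: 0.005289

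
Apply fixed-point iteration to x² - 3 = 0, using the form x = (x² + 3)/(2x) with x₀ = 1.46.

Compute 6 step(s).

Equation: x² - 3 = 0
Fixed-point form: x = (x² + 3)/(2x)
x₀ = 1.46

x_1 = g(1.460000) = 1.757397
x_2 = g(1.757397) = 1.732234
x_3 = g(1.732234) = 1.732051
x_4 = g(1.732051) = 1.732051
x_5 = g(1.732051) = 1.732051
x_6 = g(1.732051) = 1.732051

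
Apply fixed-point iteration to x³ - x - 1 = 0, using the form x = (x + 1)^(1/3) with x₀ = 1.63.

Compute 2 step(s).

Equation: x³ - x - 1 = 0
Fixed-point form: x = (x + 1)^(1/3)
x₀ = 1.63

x_1 = g(1.630000) = 1.380337
x_2 = g(1.380337) = 1.335200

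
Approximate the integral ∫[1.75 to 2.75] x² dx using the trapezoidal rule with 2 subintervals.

f(x) = x²
a = 1.75, b = 2.75, n = 2
h = (b - a)/n = 0.500000

Trapezoidal rule: (h/2)[f(x₀) + 2f(x₁) + 2f(x₂) + ... + f(xₙ)]

x_0 = 1.7500, f(x_0) = 3.062500, coefficient = 1
x_1 = 2.2500, f(x_1) = 5.062500, coefficient = 2
x_2 = 2.7500, f(x_2) = 7.562500, coefficient = 1

I ≈ (0.500000/2) × 20.750000 = 5.187500
Exact value: 5.145833
Error: 0.041667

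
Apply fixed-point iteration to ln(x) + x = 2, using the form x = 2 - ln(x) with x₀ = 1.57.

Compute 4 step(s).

Equation: ln(x) + x = 2
Fixed-point form: x = 2 - ln(x)
x₀ = 1.57

x_1 = g(1.570000) = 1.548924
x_2 = g(1.548924) = 1.562439
x_3 = g(1.562439) = 1.553752
x_4 = g(1.553752) = 1.559327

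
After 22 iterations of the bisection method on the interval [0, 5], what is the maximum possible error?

Bisection error bound: |error| ≤ (b-a)/2^n
|error| ≤ (5 - 0)/2^22 = 5/2^22
|error| ≤ 0.0000011921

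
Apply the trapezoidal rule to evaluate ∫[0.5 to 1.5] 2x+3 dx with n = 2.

f(x) = 2x+3
a = 0.5, b = 1.5, n = 2
h = (b - a)/n = 0.500000

Trapezoidal rule: (h/2)[f(x₀) + 2f(x₁) + 2f(x₂) + ... + f(xₙ)]

x_0 = 0.5000, f(x_0) = 4.000000, coefficient = 1
x_1 = 1.0000, f(x_1) = 5.000000, coefficient = 2
x_2 = 1.5000, f(x_2) = 6.000000, coefficient = 1

I ≈ (0.500000/2) × 20.000000 = 5.000000
Exact value: 5.000000
Error: 0.000000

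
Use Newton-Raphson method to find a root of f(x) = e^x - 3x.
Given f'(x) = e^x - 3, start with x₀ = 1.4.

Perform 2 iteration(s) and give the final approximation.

f(x) = e^x - 3x
f'(x) = e^x - 3
x₀ = 1.4

Newton-Raphson formula: x_{n+1} = x_n - f(x_n)/f'(x_n)

Iteration 1:
  f(1.400000) = -0.144800
  f'(1.400000) = 1.055200
  x_1 = 1.400000 - (-0.144800)/1.055200 = 1.537225
Iteration 2:
  f(1.537225) = 0.039989
  f'(1.537225) = 1.651665
  x_2 = 1.537225 - 0.039989/1.651665 = 1.513014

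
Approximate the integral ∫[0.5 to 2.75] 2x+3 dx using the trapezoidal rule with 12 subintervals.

f(x) = 2x+3
a = 0.5, b = 2.75, n = 12
h = (b - a)/n = 0.187500

Trapezoidal rule: (h/2)[f(x₀) + 2f(x₁) + 2f(x₂) + ... + f(xₙ)]

x_0 = 0.5000, f(x_0) = 4.000000, coefficient = 1
x_1 = 0.6875, f(x_1) = 4.375000, coefficient = 2
x_2 = 0.8750, f(x_2) = 4.750000, coefficient = 2
x_3 = 1.0625, f(x_3) = 5.125000, coefficient = 2
x_4 = 1.2500, f(x_4) = 5.500000, coefficient = 2
x_5 = 1.4375, f(x_5) = 5.875000, coefficient = 2
x_6 = 1.6250, f(x_6) = 6.250000, coefficient = 2
x_7 = 1.8125, f(x_7) = 6.625000, coefficient = 2
x_8 = 2.0000, f(x_8) = 7.000000, coefficient = 2
x_9 = 2.1875, f(x_9) = 7.375000, coefficient = 2
x_10 = 2.3750, f(x_10) = 7.750000, coefficient = 2
x_11 = 2.5625, f(x_11) = 8.125000, coefficient = 2
x_12 = 2.7500, f(x_12) = 8.500000, coefficient = 1

I ≈ (0.187500/2) × 150.000000 = 14.062500
Exact value: 14.062500
Error: 0.000000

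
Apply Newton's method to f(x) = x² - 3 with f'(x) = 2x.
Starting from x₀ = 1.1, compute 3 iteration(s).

f(x) = x² - 3
f'(x) = 2x
x₀ = 1.1

Newton-Raphson formula: x_{n+1} = x_n - f(x_n)/f'(x_n)

Iteration 1:
  f(1.100000) = -1.790000
  f'(1.100000) = 2.200000
  x_1 = 1.100000 - (-1.790000)/2.200000 = 1.913636
Iteration 2:
  f(1.913636) = 0.662004
  f'(1.913636) = 3.827273
  x_2 = 1.913636 - 0.662004/3.827273 = 1.740666
Iteration 3:
  f(1.740666) = 0.029919
  f'(1.740666) = 3.481332
  x_3 = 1.740666 - 0.029919/3.481332 = 1.732072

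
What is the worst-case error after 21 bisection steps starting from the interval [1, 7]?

Bisection error bound: |error| ≤ (b-a)/2^n
|error| ≤ (7 - 1)/2^21 = 6/2^21
|error| ≤ 0.0000028610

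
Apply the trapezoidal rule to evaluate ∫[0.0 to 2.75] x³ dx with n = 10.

f(x) = x³
a = 0.0, b = 2.75, n = 10
h = (b - a)/n = 0.275000

Trapezoidal rule: (h/2)[f(x₀) + 2f(x₁) + 2f(x₂) + ... + f(xₙ)]

x_0 = 0.0000, f(x_0) = 0.000000, coefficient = 1
x_1 = 0.2750, f(x_1) = 0.020797, coefficient = 2
x_2 = 0.5500, f(x_2) = 0.166375, coefficient = 2
x_3 = 0.8250, f(x_3) = 0.561516, coefficient = 2
x_4 = 1.1000, f(x_4) = 1.331000, coefficient = 2
x_5 = 1.3750, f(x_5) = 2.599609, coefficient = 2
x_6 = 1.6500, f(x_6) = 4.492125, coefficient = 2
x_7 = 1.9250, f(x_7) = 7.133328, coefficient = 2
x_8 = 2.2000, f(x_8) = 10.648000, coefficient = 2
x_9 = 2.4750, f(x_9) = 15.160922, coefficient = 2
x_10 = 2.7500, f(x_10) = 20.796875, coefficient = 1

I ≈ (0.275000/2) × 105.024219 = 14.440830
Exact value: 14.297852
Error: 0.142979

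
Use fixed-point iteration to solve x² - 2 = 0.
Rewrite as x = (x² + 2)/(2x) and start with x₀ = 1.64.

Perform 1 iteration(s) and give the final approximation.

Equation: x² - 2 = 0
Fixed-point form: x = (x² + 2)/(2x)
x₀ = 1.64

x_1 = g(1.640000) = 1.429756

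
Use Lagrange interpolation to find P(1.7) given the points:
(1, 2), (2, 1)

Lagrange interpolation formula:
P(x) = Σ yᵢ × Lᵢ(x)
where Lᵢ(x) = Π_{j≠i} (x - xⱼ)/(xᵢ - xⱼ)

L_0(1.7) = (1.7 - 2)/(1 - 2) = 0.300000
L_1(1.7) = (1.7 - 1)/(2 - 1) = 0.700000

P(1.7) = 2×L_0(1.7) + 1×L_1(1.7)
P(1.7) = 1.300000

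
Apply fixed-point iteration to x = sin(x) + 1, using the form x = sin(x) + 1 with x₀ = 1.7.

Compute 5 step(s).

Equation: x = sin(x) + 1
Fixed-point form: x = sin(x) + 1
x₀ = 1.7

x_1 = g(1.700000) = 1.991665
x_2 = g(1.991665) = 1.912734
x_3 = g(1.912734) = 1.942107
x_4 = g(1.942107) = 1.931853
x_5 = g(1.931853) = 1.935524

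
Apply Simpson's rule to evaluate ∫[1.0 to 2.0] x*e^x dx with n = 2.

f(x) = x*e^x
a = 1.0, b = 2.0, n = 2
h = (b - a)/n = 0.500000

Simpson's rule: (h/3)[f(x₀) + 4f(x₁) + 2f(x₂) + ... + f(xₙ)]

x_0 = 1.0000, f(x_0) = 2.718282, coefficient = 1
x_1 = 1.5000, f(x_1) = 6.722534, coefficient = 4
x_2 = 2.0000, f(x_2) = 14.778112, coefficient = 1

I ≈ (0.500000/3) × 44.386528 = 7.397755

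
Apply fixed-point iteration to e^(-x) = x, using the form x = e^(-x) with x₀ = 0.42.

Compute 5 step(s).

Equation: e^(-x) = x
Fixed-point form: x = e^(-x)
x₀ = 0.42

x_1 = g(0.420000) = 0.657047
x_2 = g(0.657047) = 0.518380
x_3 = g(0.518380) = 0.595484
x_4 = g(0.595484) = 0.551295
x_5 = g(0.551295) = 0.576203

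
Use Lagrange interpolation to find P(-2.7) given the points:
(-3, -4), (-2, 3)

Lagrange interpolation formula:
P(x) = Σ yᵢ × Lᵢ(x)
where Lᵢ(x) = Π_{j≠i} (x - xⱼ)/(xᵢ - xⱼ)

L_0(-2.7) = (-2.7 - (-2))/(-3 - (-2)) = 0.700000
L_1(-2.7) = (-2.7 - (-3))/(-2 - (-3)) = 0.300000

P(-2.7) = (-4)×L_0(-2.7) + 3×L_1(-2.7)
P(-2.7) = -1.900000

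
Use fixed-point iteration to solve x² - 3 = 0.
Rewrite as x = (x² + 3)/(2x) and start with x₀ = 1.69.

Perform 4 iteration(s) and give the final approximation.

Equation: x² - 3 = 0
Fixed-point form: x = (x² + 3)/(2x)
x₀ = 1.69

x_1 = g(1.690000) = 1.732574
x_2 = g(1.732574) = 1.732051
x_3 = g(1.732051) = 1.732051
x_4 = g(1.732051) = 1.732051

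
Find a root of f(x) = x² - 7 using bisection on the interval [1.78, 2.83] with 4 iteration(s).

f(x) = x² - 7
Initial interval: [1.78, 2.83]

Iteration 1:
  c_1 = (1.780000 + 2.830000)/2 = 2.305000
  f(c_1) = f(2.305000) = -1.686975
  f(a) × f(c) ≥ 0, new interval: [2.305000, 2.830000]
Iteration 2:
  c_2 = (2.305000 + 2.830000)/2 = 2.567500
  f(c_2) = f(2.567500) = -0.407944
  f(a) × f(c) ≥ 0, new interval: [2.567500, 2.830000]
Iteration 3:
  c_3 = (2.567500 + 2.830000)/2 = 2.698750
  f(c_3) = f(2.698750) = 0.283252
  f(a) × f(c) < 0, new interval: [2.567500, 2.698750]
Iteration 4:
  c_4 = (2.567500 + 2.698750)/2 = 2.633125
  f(c_4) = f(2.633125) = -0.066653
  f(a) × f(c) ≥ 0, new interval: [2.633125, 2.698750]

After 4 iteration(s), the approximation is c_4 = 2.633125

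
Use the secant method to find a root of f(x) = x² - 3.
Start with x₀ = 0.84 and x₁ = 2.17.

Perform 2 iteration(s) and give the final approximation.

f(x) = x² - 3
x₀ = 0.84, x₁ = 2.17

Secant formula: x_{n+1} = x_n - f(x_n)(x_n - x_{n-1})/(f(x_n) - f(x_{n-1}))

Iteration 1:
  f(0.840000) = -2.294400
  f(2.170000) = 1.708900
  x_2 = 2.170000 - 1.708900×(2.170000 - 0.840000)/(1.708900 - (-2.294400))
       = 1.602259
Iteration 2:
  f(2.170000) = 1.708900
  f(1.602259) = -0.432766
  x_3 = 1.602259 - (-0.432766)×(1.602259 - 2.170000)/(-0.432766 - 1.708900)
       = 1.716982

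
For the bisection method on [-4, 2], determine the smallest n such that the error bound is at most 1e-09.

We need (b-a)/2^n ≤ 1e-09
(2 - (-4))/2^n ≤ 1e-09
6/2^n ≤ 1e-09
2^n ≥ 6000000000
n ≥ log₂(6000000000) = 32.48
n ≥ 33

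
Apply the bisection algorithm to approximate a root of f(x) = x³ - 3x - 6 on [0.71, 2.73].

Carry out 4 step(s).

f(x) = x³ - 3x - 6
Initial interval: [0.71, 2.73]

Iteration 1:
  c_1 = (0.710000 + 2.730000)/2 = 1.720000
  f(c_1) = f(1.720000) = -6.071552
  f(a) × f(c) ≥ 0, new interval: [1.720000, 2.730000]
Iteration 2:
  c_2 = (1.720000 + 2.730000)/2 = 2.225000
  f(c_2) = f(2.225000) = -1.659859
  f(a) × f(c) ≥ 0, new interval: [2.225000, 2.730000]
Iteration 3:
  c_3 = (2.225000 + 2.730000)/2 = 2.477500
  f(c_3) = f(2.477500) = 1.774410
  f(a) × f(c) < 0, new interval: [2.225000, 2.477500]
Iteration 4:
  c_4 = (2.225000 + 2.477500)/2 = 2.351250
  f(c_4) = f(2.351250) = -0.055155
  f(a) × f(c) ≥ 0, new interval: [2.351250, 2.477500]

After 4 iteration(s), the approximation is c_4 = 2.351250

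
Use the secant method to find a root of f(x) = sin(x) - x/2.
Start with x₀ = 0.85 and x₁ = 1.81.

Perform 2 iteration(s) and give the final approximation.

f(x) = sin(x) - x/2
x₀ = 0.85, x₁ = 1.81

Secant formula: x_{n+1} = x_n - f(x_n)(x_n - x_{n-1})/(f(x_n) - f(x_{n-1}))

Iteration 1:
  f(0.850000) = 0.326280
  f(1.810000) = 0.066527
  x_2 = 1.810000 - 0.066527×(1.810000 - 0.850000)/(0.066527 - 0.326280)
       = 2.055871
Iteration 2:
  f(1.810000) = 0.066527
  f(2.055871) = -0.143296
  x_3 = 2.055871 - (-0.143296)×(2.055871 - 1.810000)/(-0.143296 - 0.066527)
       = 1.887957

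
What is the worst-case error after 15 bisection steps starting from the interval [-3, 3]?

Bisection error bound: |error| ≤ (b-a)/2^n
|error| ≤ (3 - (-3))/2^15 = 6/2^15
|error| ≤ 0.0001831055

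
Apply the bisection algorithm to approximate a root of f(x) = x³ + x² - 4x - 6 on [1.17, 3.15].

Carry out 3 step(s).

f(x) = x³ + x² - 4x - 6
Initial interval: [1.17, 3.15]

Iteration 1:
  c_1 = (1.170000 + 3.150000)/2 = 2.160000
  f(c_1) = f(2.160000) = 0.103296
  f(a) × f(c) < 0, new interval: [1.170000, 2.160000]
Iteration 2:
  c_2 = (1.170000 + 2.160000)/2 = 1.665000
  f(c_2) = f(1.665000) = -5.272020
  f(a) × f(c) ≥ 0, new interval: [1.665000, 2.160000]
Iteration 3:
  c_3 = (1.665000 + 2.160000)/2 = 1.912500
  f(c_3) = f(1.912500) = -2.997076
  f(a) × f(c) ≥ 0, new interval: [1.912500, 2.160000]

After 3 iteration(s), the approximation is c_3 = 1.912500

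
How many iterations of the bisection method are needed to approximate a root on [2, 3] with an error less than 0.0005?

We need (b-a)/2^n ≤ 0.0005
(3 - 2)/2^n ≤ 0.0005
1/2^n ≤ 0.0005
2^n ≥ 2000
n ≥ log₂(2000) = 10.97
n ≥ 11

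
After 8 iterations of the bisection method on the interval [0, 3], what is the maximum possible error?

Bisection error bound: |error| ≤ (b-a)/2^n
|error| ≤ (3 - 0)/2^8 = 3/2^8
|error| ≤ 0.0117187500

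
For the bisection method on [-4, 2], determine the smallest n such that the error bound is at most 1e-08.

We need (b-a)/2^n ≤ 1e-08
(2 - (-4))/2^n ≤ 1e-08
6/2^n ≤ 1e-08
2^n ≥ 600000000
n ≥ log₂(600000000) = 29.16
n ≥ 30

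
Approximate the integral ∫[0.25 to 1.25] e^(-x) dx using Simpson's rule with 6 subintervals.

f(x) = e^(-x)
a = 0.25, b = 1.25, n = 6
h = (b - a)/n = 0.166667

Simpson's rule: (h/3)[f(x₀) + 4f(x₁) + 2f(x₂) + ... + f(xₙ)]

x_0 = 0.2500, f(x_0) = 0.778801, coefficient = 1
x_1 = 0.4167, f(x_1) = 0.659241, coefficient = 4
x_2 = 0.5833, f(x_2) = 0.558035, coefficient = 2
x_3 = 0.7500, f(x_3) = 0.472367, coefficient = 4
x_4 = 0.9167, f(x_4) = 0.399850, coefficient = 2
x_5 = 1.0833, f(x_5) = 0.338465, coefficient = 4
x_6 = 1.2500, f(x_6) = 0.286505, coefficient = 1

I ≈ (0.166667/3) × 8.861366 = 0.492298
Exact value: 0.492296
Error: 0.000002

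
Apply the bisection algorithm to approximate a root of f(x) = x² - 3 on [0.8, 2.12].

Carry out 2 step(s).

f(x) = x² - 3
Initial interval: [0.8, 2.12]

Iteration 1:
  c_1 = (0.800000 + 2.120000)/2 = 1.460000
  f(c_1) = f(1.460000) = -0.868400
  f(a) × f(c) ≥ 0, new interval: [1.460000, 2.120000]
Iteration 2:
  c_2 = (1.460000 + 2.120000)/2 = 1.790000
  f(c_2) = f(1.790000) = 0.204100
  f(a) × f(c) < 0, new interval: [1.460000, 1.790000]

After 2 iteration(s), the approximation is c_2 = 1.790000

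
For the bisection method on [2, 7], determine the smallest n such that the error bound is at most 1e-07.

We need (b-a)/2^n ≤ 1e-07
(7 - 2)/2^n ≤ 1e-07
5/2^n ≤ 1e-07
2^n ≥ 50000000
n ≥ log₂(50000000) = 25.58
n ≥ 26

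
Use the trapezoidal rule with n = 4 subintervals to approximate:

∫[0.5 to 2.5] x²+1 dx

f(x) = x²+1
a = 0.5, b = 2.5, n = 4
h = (b - a)/n = 0.500000

Trapezoidal rule: (h/2)[f(x₀) + 2f(x₁) + 2f(x₂) + ... + f(xₙ)]

x_0 = 0.5000, f(x_0) = 1.250000, coefficient = 1
x_1 = 1.0000, f(x_1) = 2.000000, coefficient = 2
x_2 = 1.5000, f(x_2) = 3.250000, coefficient = 2
x_3 = 2.0000, f(x_3) = 5.000000, coefficient = 2
x_4 = 2.5000, f(x_4) = 7.250000, coefficient = 1

I ≈ (0.500000/2) × 29.000000 = 7.250000
Exact value: 7.166667
Error: 0.083333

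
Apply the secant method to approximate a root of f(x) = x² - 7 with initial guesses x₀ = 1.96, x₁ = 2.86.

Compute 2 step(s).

f(x) = x² - 7
x₀ = 1.96, x₁ = 2.86

Secant formula: x_{n+1} = x_n - f(x_n)(x_n - x_{n-1})/(f(x_n) - f(x_{n-1}))

Iteration 1:
  f(1.960000) = -3.158400
  f(2.860000) = 1.179600
  x_2 = 2.860000 - 1.179600×(2.860000 - 1.960000)/(1.179600 - (-3.158400))
       = 2.615270
Iteration 2:
  f(2.860000) = 1.179600
  f(2.615270) = -0.160364
  x_3 = 2.615270 - (-0.160364)×(2.615270 - 2.860000)/(-0.160364 - 1.179600)
       = 2.644559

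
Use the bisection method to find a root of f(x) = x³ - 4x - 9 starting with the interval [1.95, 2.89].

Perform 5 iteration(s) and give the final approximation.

f(x) = x³ - 4x - 9
Initial interval: [1.95, 2.89]

Iteration 1:
  c_1 = (1.950000 + 2.890000)/2 = 2.420000
  f(c_1) = f(2.420000) = -4.507512
  f(a) × f(c) ≥ 0, new interval: [2.420000, 2.890000]
Iteration 2:
  c_2 = (2.420000 + 2.890000)/2 = 2.655000
  f(c_2) = f(2.655000) = -0.904839
  f(a) × f(c) ≥ 0, new interval: [2.655000, 2.890000]
Iteration 3:
  c_3 = (2.655000 + 2.890000)/2 = 2.772500
  f(c_3) = f(2.772500) = 1.221532
  f(a) × f(c) < 0, new interval: [2.655000, 2.772500]
Iteration 4:
  c_4 = (2.655000 + 2.772500)/2 = 2.713750
  f(c_4) = f(2.713750) = 0.130247
  f(a) × f(c) < 0, new interval: [2.655000, 2.713750]
Iteration 5:
  c_5 = (2.655000 + 2.713750)/2 = 2.684375
  f(c_5) = f(2.684375) = -0.394245
  f(a) × f(c) ≥ 0, new interval: [2.684375, 2.713750]

After 5 iteration(s), the approximation is c_5 = 2.684375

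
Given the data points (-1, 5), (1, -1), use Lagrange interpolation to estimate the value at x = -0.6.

Lagrange interpolation formula:
P(x) = Σ yᵢ × Lᵢ(x)
where Lᵢ(x) = Π_{j≠i} (x - xⱼ)/(xᵢ - xⱼ)

L_0(-0.6) = (-0.6 - 1)/(-1 - 1) = 0.800000
L_1(-0.6) = (-0.6 - (-1))/(1 - (-1)) = 0.200000

P(-0.6) = 5×L_0(-0.6) + (-1)×L_1(-0.6)
P(-0.6) = 3.800000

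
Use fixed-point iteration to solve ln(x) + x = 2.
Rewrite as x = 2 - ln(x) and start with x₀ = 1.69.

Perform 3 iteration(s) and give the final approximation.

Equation: ln(x) + x = 2
Fixed-point form: x = 2 - ln(x)
x₀ = 1.69

x_1 = g(1.690000) = 1.475271
x_2 = g(1.475271) = 1.611158
x_3 = g(1.611158) = 1.523047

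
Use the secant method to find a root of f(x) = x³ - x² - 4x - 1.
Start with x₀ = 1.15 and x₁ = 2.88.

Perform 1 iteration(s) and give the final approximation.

f(x) = x³ - x² - 4x - 1
x₀ = 1.15, x₁ = 2.88

Secant formula: x_{n+1} = x_n - f(x_n)(x_n - x_{n-1})/(f(x_n) - f(x_{n-1}))

Iteration 1:
  f(1.150000) = -5.401625
  f(2.880000) = 3.073472
  x_2 = 2.880000 - 3.073472×(2.880000 - 1.150000)/(3.073472 - (-5.401625))
       = 2.252620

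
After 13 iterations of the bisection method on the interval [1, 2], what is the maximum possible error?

Bisection error bound: |error| ≤ (b-a)/2^n
|error| ≤ (2 - 1)/2^13 = 1/2^13
|error| ≤ 0.0001220703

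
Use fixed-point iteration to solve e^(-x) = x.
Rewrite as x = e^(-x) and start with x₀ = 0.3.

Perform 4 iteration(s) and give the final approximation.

Equation: e^(-x) = x
Fixed-point form: x = e^(-x)
x₀ = 0.3

x_1 = g(0.300000) = 0.740818
x_2 = g(0.740818) = 0.476724
x_3 = g(0.476724) = 0.620814
x_4 = g(0.620814) = 0.537507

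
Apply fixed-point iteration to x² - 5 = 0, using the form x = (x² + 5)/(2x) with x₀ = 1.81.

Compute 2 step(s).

Equation: x² - 5 = 0
Fixed-point form: x = (x² + 5)/(2x)
x₀ = 1.81

x_1 = g(1.810000) = 2.286215
x_2 = g(2.286215) = 2.236618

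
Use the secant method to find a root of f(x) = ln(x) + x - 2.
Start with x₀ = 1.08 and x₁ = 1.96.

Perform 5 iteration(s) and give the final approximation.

f(x) = ln(x) + x - 2
x₀ = 1.08, x₁ = 1.96

Secant formula: x_{n+1} = x_n - f(x_n)(x_n - x_{n-1})/(f(x_n) - f(x_{n-1}))

Iteration 1:
  f(1.080000) = -0.843039
  f(1.960000) = 0.632944
  x_2 = 1.960000 - 0.632944×(1.960000 - 1.080000)/(0.632944 - (-0.843039))
       = 1.582630
Iteration 2:
  f(1.960000) = 0.632944
  f(1.582630) = 0.041719
  x_3 = 1.582630 - 0.041719×(1.582630 - 1.960000)/(0.041719 - 0.632944)
       = 1.556002
Iteration 3:
  f(1.582630) = 0.041719
  f(1.556002) = -0.001878
  x_4 = 1.556002 - (-0.001878)×(1.556002 - 1.582630)/(-0.001878 - 0.041719)
       = 1.557149
Iteration 4:
  f(1.556002) = -0.001878
  f(1.557149) = 0.000006
  x_5 = 1.557149 - 0.000006×(1.557149 - 1.556002)/(0.000006 - (-0.001878))
       = 1.557146
Iteration 5:
  f(1.557149) = 0.000006
  f(1.557146) = 0.000000
  x_6 = 1.557146 - 0.000000×(1.557146 - 1.557149)/(0.000000 - 0.000006)
       = 1.557146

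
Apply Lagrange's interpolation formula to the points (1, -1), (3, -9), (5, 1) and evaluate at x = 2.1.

Lagrange interpolation formula:
P(x) = Σ yᵢ × Lᵢ(x)
where Lᵢ(x) = Π_{j≠i} (x - xⱼ)/(xᵢ - xⱼ)

L_0(2.1) = (2.1 - 3)/(1 - 3) × (2.1 - 5)/(1 - 5) = 0.326250
L_1(2.1) = (2.1 - 1)/(3 - 1) × (2.1 - 5)/(3 - 5) = 0.797500
L_2(2.1) = (2.1 - 1)/(5 - 1) × (2.1 - 3)/(5 - 3) = -0.123750

P(2.1) = (-1)×L_0(2.1) + (-9)×L_1(2.1) + 1×L_2(2.1)
P(2.1) = -7.627500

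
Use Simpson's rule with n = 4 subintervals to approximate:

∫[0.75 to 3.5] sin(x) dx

f(x) = sin(x)
a = 0.75, b = 3.5, n = 4
h = (b - a)/n = 0.687500

Simpson's rule: (h/3)[f(x₀) + 4f(x₁) + 2f(x₂) + ... + f(xₙ)]

x_0 = 0.7500, f(x_0) = 0.681639, coefficient = 1
x_1 = 1.4375, f(x_1) = 0.991129, coefficient = 4
x_2 = 2.1250, f(x_2) = 0.850320, coefficient = 2
x_3 = 2.8125, f(x_3) = 0.323185, coefficient = 4
x_4 = 3.5000, f(x_4) = -0.350783, coefficient = 1

I ≈ (0.687500/3) × 7.288750 = 1.670339
Exact value: 1.668146
Error: 0.002193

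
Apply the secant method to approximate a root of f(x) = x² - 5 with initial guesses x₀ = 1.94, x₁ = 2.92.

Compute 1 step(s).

f(x) = x² - 5
x₀ = 1.94, x₁ = 2.92

Secant formula: x_{n+1} = x_n - f(x_n)(x_n - x_{n-1})/(f(x_n) - f(x_{n-1}))

Iteration 1:
  f(1.940000) = -1.236400
  f(2.920000) = 3.526400
  x_2 = 2.920000 - 3.526400×(2.920000 - 1.940000)/(3.526400 - (-1.236400))
       = 2.194403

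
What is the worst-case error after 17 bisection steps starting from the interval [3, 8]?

Bisection error bound: |error| ≤ (b-a)/2^n
|error| ≤ (8 - 3)/2^17 = 5/2^17
|error| ≤ 0.0000381470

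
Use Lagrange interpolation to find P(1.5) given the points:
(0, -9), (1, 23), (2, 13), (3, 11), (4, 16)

Lagrange interpolation formula:
P(x) = Σ yᵢ × Lᵢ(x)
where Lᵢ(x) = Π_{j≠i} (x - xⱼ)/(xᵢ - xⱼ)

L_0(1.5) = (1.5 - 1)/(0 - 1) × (1.5 - 2)/(0 - 2) × (1.5 - 3)/(0 - 3) × (1.5 - 4)/(0 - 4) = -0.039062
L_1(1.5) = (1.5 - 0)/(1 - 0) × (1.5 - 2)/(1 - 2) × (1.5 - 3)/(1 - 3) × (1.5 - 4)/(1 - 4) = 0.468750
L_2(1.5) = (1.5 - 0)/(2 - 0) × (1.5 - 1)/(2 - 1) × (1.5 - 3)/(2 - 3) × (1.5 - 4)/(2 - 4) = 0.703125
L_3(1.5) = (1.5 - 0)/(3 - 0) × (1.5 - 1)/(3 - 1) × (1.5 - 2)/(3 - 2) × (1.5 - 4)/(3 - 4) = -0.156250
L_4(1.5) = (1.5 - 0)/(4 - 0) × (1.5 - 1)/(4 - 1) × (1.5 - 2)/(4 - 2) × (1.5 - 3)/(4 - 3) = 0.023438

P(1.5) = (-9)×L_0(1.5) + 23×L_1(1.5) + 13×L_2(1.5) + 11×L_3(1.5) + 16×L_4(1.5)
P(1.5) = 18.929688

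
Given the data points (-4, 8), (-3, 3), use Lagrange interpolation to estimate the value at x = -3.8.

Lagrange interpolation formula:
P(x) = Σ yᵢ × Lᵢ(x)
where Lᵢ(x) = Π_{j≠i} (x - xⱼ)/(xᵢ - xⱼ)

L_0(-3.8) = (-3.8 - (-3))/(-4 - (-3)) = 0.800000
L_1(-3.8) = (-3.8 - (-4))/(-3 - (-4)) = 0.200000

P(-3.8) = 8×L_0(-3.8) + 3×L_1(-3.8)
P(-3.8) = 7.000000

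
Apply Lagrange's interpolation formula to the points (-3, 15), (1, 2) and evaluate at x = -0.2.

Lagrange interpolation formula:
P(x) = Σ yᵢ × Lᵢ(x)
where Lᵢ(x) = Π_{j≠i} (x - xⱼ)/(xᵢ - xⱼ)

L_0(-0.2) = (-0.2 - 1)/(-3 - 1) = 0.300000
L_1(-0.2) = (-0.2 - (-3))/(1 - (-3)) = 0.700000

P(-0.2) = 15×L_0(-0.2) + 2×L_1(-0.2)
P(-0.2) = 5.900000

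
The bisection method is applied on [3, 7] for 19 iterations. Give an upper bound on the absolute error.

Bisection error bound: |error| ≤ (b-a)/2^n
|error| ≤ (7 - 3)/2^19 = 4/2^19
|error| ≤ 0.0000076294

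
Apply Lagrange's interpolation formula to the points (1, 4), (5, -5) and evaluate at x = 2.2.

Lagrange interpolation formula:
P(x) = Σ yᵢ × Lᵢ(x)
where Lᵢ(x) = Π_{j≠i} (x - xⱼ)/(xᵢ - xⱼ)

L_0(2.2) = (2.2 - 5)/(1 - 5) = 0.700000
L_1(2.2) = (2.2 - 1)/(5 - 1) = 0.300000

P(2.2) = 4×L_0(2.2) + (-5)×L_1(2.2)
P(2.2) = 1.300000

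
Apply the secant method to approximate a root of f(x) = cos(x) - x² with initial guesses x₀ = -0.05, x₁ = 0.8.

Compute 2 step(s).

f(x) = cos(x) - x²
x₀ = -0.05, x₁ = 0.8

Secant formula: x_{n+1} = x_n - f(x_n)(x_n - x_{n-1})/(f(x_n) - f(x_{n-1}))

Iteration 1:
  f(-0.050000) = 0.996250
  f(0.800000) = 0.056707
  x_2 = 0.800000 - 0.056707×(0.800000 - (-0.050000))/(0.056707 - 0.996250)
       = 0.851302
Iteration 2:
  f(0.800000) = 0.056707
  f(0.851302) = -0.065711
  x_3 = 0.851302 - (-0.065711)×(0.851302 - 0.800000)/(-0.065711 - 0.056707)
       = 0.823764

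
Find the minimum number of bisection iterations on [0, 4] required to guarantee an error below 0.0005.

We need (b-a)/2^n ≤ 0.0005
(4 - 0)/2^n ≤ 0.0005
4/2^n ≤ 0.0005
2^n ≥ 8000
n ≥ log₂(8000) = 12.97
n ≥ 13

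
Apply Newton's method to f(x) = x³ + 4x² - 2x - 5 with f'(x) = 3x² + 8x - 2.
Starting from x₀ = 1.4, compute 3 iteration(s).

f(x) = x³ + 4x² - 2x - 5
f'(x) = 3x² + 8x - 2
x₀ = 1.4

Newton-Raphson formula: x_{n+1} = x_n - f(x_n)/f'(x_n)

Iteration 1:
  f(1.400000) = 2.784000
  f'(1.400000) = 15.080000
  x_1 = 1.400000 - 2.784000/15.080000 = 1.215385
Iteration 2:
  f(1.215385) = 0.273187
  f'(1.215385) = 12.154556
  x_2 = 1.215385 - 0.273187/12.154556 = 1.192909
Iteration 3:
  f(1.192909) = 0.003851
  f'(1.192909) = 11.812360
  x_3 = 1.192909 - 0.003851/11.812360 = 1.192582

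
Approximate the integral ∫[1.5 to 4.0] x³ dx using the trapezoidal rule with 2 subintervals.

f(x) = x³
a = 1.5, b = 4.0, n = 2
h = (b - a)/n = 1.250000

Trapezoidal rule: (h/2)[f(x₀) + 2f(x₁) + 2f(x₂) + ... + f(xₙ)]

x_0 = 1.5000, f(x_0) = 3.375000, coefficient = 1
x_1 = 2.7500, f(x_1) = 20.796875, coefficient = 2
x_2 = 4.0000, f(x_2) = 64.000000, coefficient = 1

I ≈ (1.250000/2) × 108.968750 = 68.105469
Exact value: 62.734375
Error: 5.371094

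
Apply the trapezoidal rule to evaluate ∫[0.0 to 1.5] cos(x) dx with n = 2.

f(x) = cos(x)
a = 0.0, b = 1.5, n = 2
h = (b - a)/n = 0.750000

Trapezoidal rule: (h/2)[f(x₀) + 2f(x₁) + 2f(x₂) + ... + f(xₙ)]

x_0 = 0.0000, f(x_0) = 1.000000, coefficient = 1
x_1 = 0.7500, f(x_1) = 0.731689, coefficient = 2
x_2 = 1.5000, f(x_2) = 0.070737, coefficient = 1

I ≈ (0.750000/2) × 2.534115 = 0.950293
Exact value: 0.997495
Error: 0.047202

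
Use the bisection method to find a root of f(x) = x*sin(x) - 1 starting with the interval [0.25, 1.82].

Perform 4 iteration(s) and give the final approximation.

f(x) = x*sin(x) - 1
Initial interval: [0.25, 1.82]

Iteration 1:
  c_1 = (0.250000 + 1.820000)/2 = 1.035000
  f(c_1) = f(1.035000) = -0.110042
  f(a) × f(c) ≥ 0, new interval: [1.035000, 1.820000]
Iteration 2:
  c_2 = (1.035000 + 1.820000)/2 = 1.427500
  f(c_2) = f(1.427500) = 0.412869
  f(a) × f(c) < 0, new interval: [1.035000, 1.427500]
Iteration 3:
  c_3 = (1.035000 + 1.427500)/2 = 1.231250
  f(c_3) = f(1.231250) = 0.160953
  f(a) × f(c) < 0, new interval: [1.035000, 1.231250]
Iteration 4:
  c_4 = (1.035000 + 1.231250)/2 = 1.133125
  f(c_4) = f(1.133125) = 0.026318
  f(a) × f(c) < 0, new interval: [1.035000, 1.133125]

After 4 iteration(s), the approximation is c_4 = 1.133125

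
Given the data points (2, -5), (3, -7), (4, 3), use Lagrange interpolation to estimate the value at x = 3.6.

Lagrange interpolation formula:
P(x) = Σ yᵢ × Lᵢ(x)
where Lᵢ(x) = Π_{j≠i} (x - xⱼ)/(xᵢ - xⱼ)

L_0(3.6) = (3.6 - 3)/(2 - 3) × (3.6 - 4)/(2 - 4) = -0.120000
L_1(3.6) = (3.6 - 2)/(3 - 2) × (3.6 - 4)/(3 - 4) = 0.640000
L_2(3.6) = (3.6 - 2)/(4 - 2) × (3.6 - 3)/(4 - 3) = 0.480000

P(3.6) = (-5)×L_0(3.6) + (-7)×L_1(3.6) + 3×L_2(3.6)
P(3.6) = -2.440000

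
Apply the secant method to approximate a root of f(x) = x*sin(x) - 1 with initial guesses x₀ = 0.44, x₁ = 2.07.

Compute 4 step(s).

f(x) = x*sin(x) - 1
x₀ = 0.44, x₁ = 2.07

Secant formula: x_{n+1} = x_n - f(x_n)(x_n - x_{n-1})/(f(x_n) - f(x_{n-1}))

Iteration 1:
  f(0.440000) = -0.812587
  f(2.070000) = 0.817386
  x_2 = 2.070000 - 0.817386×(2.070000 - 0.440000)/(0.817386 - (-0.812587))
       = 1.252600
Iteration 2:
  f(2.070000) = 0.817386
  f(1.252600) = 0.189722
  x_3 = 1.252600 - 0.189722×(1.252600 - 2.070000)/(0.189722 - 0.817386)
       = 1.005528
Iteration 3:
  f(1.252600) = 0.189722
  f(1.005528) = -0.150887
  x_4 = 1.005528 - (-0.150887)×(1.005528 - 1.252600)/(-0.150887 - 0.189722)
       = 1.114979
Iteration 4:
  f(1.005528) = -0.150887
  f(1.114979) = 0.001142
  x_5 = 1.114979 - 0.001142×(1.114979 - 1.005528)/(0.001142 - (-0.150887))
       = 1.114157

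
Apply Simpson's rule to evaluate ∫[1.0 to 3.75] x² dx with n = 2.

f(x) = x²
a = 1.0, b = 3.75, n = 2
h = (b - a)/n = 1.375000

Simpson's rule: (h/3)[f(x₀) + 4f(x₁) + 2f(x₂) + ... + f(xₙ)]

x_0 = 1.0000, f(x_0) = 1.000000, coefficient = 1
x_1 = 2.3750, f(x_1) = 5.640625, coefficient = 4
x_2 = 3.7500, f(x_2) = 14.062500, coefficient = 1

I ≈ (1.375000/3) × 37.625000 = 17.244792
Exact value: 17.244792
Error: 0.000000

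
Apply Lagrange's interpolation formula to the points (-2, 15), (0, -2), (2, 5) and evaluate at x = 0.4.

Lagrange interpolation formula:
P(x) = Σ yᵢ × Lᵢ(x)
where Lᵢ(x) = Π_{j≠i} (x - xⱼ)/(xᵢ - xⱼ)

L_0(0.4) = (0.4 - 0)/(-2 - 0) × (0.4 - 2)/(-2 - 2) = -0.080000
L_1(0.4) = (0.4 - (-2))/(0 - (-2)) × (0.4 - 2)/(0 - 2) = 0.960000
L_2(0.4) = (0.4 - (-2))/(2 - (-2)) × (0.4 - 0)/(2 - 0) = 0.120000

P(0.4) = 15×L_0(0.4) + (-2)×L_1(0.4) + 5×L_2(0.4)
P(0.4) = -2.520000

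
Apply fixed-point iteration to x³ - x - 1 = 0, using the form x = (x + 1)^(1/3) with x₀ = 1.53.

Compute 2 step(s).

Equation: x³ - x - 1 = 0
Fixed-point form: x = (x + 1)^(1/3)
x₀ = 1.53

x_1 = g(1.530000) = 1.362616
x_2 = g(1.362616) = 1.331878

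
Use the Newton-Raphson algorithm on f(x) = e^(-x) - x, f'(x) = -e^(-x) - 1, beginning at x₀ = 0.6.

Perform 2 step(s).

f(x) = e^(-x) - x
f'(x) = -e^(-x) - 1
x₀ = 0.6

Newton-Raphson formula: x_{n+1} = x_n - f(x_n)/f'(x_n)

Iteration 1:
  f(0.600000) = -0.051188
  f'(0.600000) = -1.548812
  x_1 = 0.600000 - (-0.051188)/(-1.548812) = 0.566950
Iteration 2:
  f(0.566950) = 0.000303
  f'(0.566950) = -1.567253
  x_2 = 0.566950 - 0.000303/(-1.567253) = 0.567143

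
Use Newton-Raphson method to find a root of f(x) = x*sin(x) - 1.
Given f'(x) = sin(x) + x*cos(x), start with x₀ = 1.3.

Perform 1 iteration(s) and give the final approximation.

f(x) = x*sin(x) - 1
f'(x) = sin(x) + x*cos(x)
x₀ = 1.3

Newton-Raphson formula: x_{n+1} = x_n - f(x_n)/f'(x_n)

Iteration 1:
  f(1.300000) = 0.252626
  f'(1.300000) = 1.311307
  x_1 = 1.300000 - 0.252626/1.311307 = 1.107348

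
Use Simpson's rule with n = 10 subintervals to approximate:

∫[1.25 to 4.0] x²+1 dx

f(x) = x²+1
a = 1.25, b = 4.0, n = 10
h = (b - a)/n = 0.275000

Simpson's rule: (h/3)[f(x₀) + 4f(x₁) + 2f(x₂) + ... + f(xₙ)]

x_0 = 1.2500, f(x_0) = 2.562500, coefficient = 1
x_1 = 1.5250, f(x_1) = 3.325625, coefficient = 4
x_2 = 1.8000, f(x_2) = 4.240000, coefficient = 2
x_3 = 2.0750, f(x_3) = 5.305625, coefficient = 4
x_4 = 2.3500, f(x_4) = 6.522500, coefficient = 2
x_5 = 2.6250, f(x_5) = 7.890625, coefficient = 4
x_6 = 2.9000, f(x_6) = 9.410000, coefficient = 2
x_7 = 3.1750, f(x_7) = 11.080625, coefficient = 4
x_8 = 3.4500, f(x_8) = 12.902500, coefficient = 2
x_9 = 3.7250, f(x_9) = 14.875625, coefficient = 4
x_10 = 4.0000, f(x_10) = 17.000000, coefficient = 1

I ≈ (0.275000/3) × 255.625000 = 23.432292
Exact value: 23.432292
Error: 0.000000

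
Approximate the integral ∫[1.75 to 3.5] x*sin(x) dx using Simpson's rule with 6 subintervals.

f(x) = x*sin(x)
a = 1.75, b = 3.5, n = 6
h = (b - a)/n = 0.291667

Simpson's rule: (h/3)[f(x₀) + 4f(x₁) + 2f(x₂) + ... + f(xₙ)]

x_0 = 1.7500, f(x_0) = 1.721975, coefficient = 1
x_1 = 2.0417, f(x_1) = 1.819480, coefficient = 4
x_2 = 2.3333, f(x_2) = 1.687200, coefficient = 2
x_3 = 2.6250, f(x_3) = 1.296541, coefficient = 4
x_4 = 2.9167, f(x_4) = 0.650516, coefficient = 2
x_5 = 3.2083, f(x_5) = -0.213967, coefficient = 4
x_6 = 3.5000, f(x_6) = -1.227741, coefficient = 1

I ≈ (0.291667/3) × 16.777881 = 1.631183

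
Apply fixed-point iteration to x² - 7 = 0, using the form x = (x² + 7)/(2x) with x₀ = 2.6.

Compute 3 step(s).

Equation: x² - 7 = 0
Fixed-point form: x = (x² + 7)/(2x)
x₀ = 2.6

x_1 = g(2.600000) = 2.646154
x_2 = g(2.646154) = 2.645751
x_3 = g(2.645751) = 2.645751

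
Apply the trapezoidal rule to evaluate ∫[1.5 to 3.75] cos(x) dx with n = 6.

f(x) = cos(x)
a = 1.5, b = 3.75, n = 6
h = (b - a)/n = 0.375000

Trapezoidal rule: (h/2)[f(x₀) + 2f(x₁) + 2f(x₂) + ... + f(xₙ)]

x_0 = 1.5000, f(x_0) = 0.070737, coefficient = 1
x_1 = 1.8750, f(x_1) = -0.299534, coefficient = 2
x_2 = 2.2500, f(x_2) = -0.628174, coefficient = 2
x_3 = 2.6250, f(x_3) = -0.869507, coefficient = 2
x_4 = 3.0000, f(x_4) = -0.989992, coefficient = 2
x_5 = 3.3750, f(x_5) = -0.972884, coefficient = 2
x_6 = 3.7500, f(x_6) = -0.820559, coefficient = 1

I ≈ (0.375000/2) × -8.270004 = -1.550626
Exact value: -1.569056
Error: 0.018431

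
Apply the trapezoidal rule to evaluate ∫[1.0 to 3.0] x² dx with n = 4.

f(x) = x²
a = 1.0, b = 3.0, n = 4
h = (b - a)/n = 0.500000

Trapezoidal rule: (h/2)[f(x₀) + 2f(x₁) + 2f(x₂) + ... + f(xₙ)]

x_0 = 1.0000, f(x_0) = 1.000000, coefficient = 1
x_1 = 1.5000, f(x_1) = 2.250000, coefficient = 2
x_2 = 2.0000, f(x_2) = 4.000000, coefficient = 2
x_3 = 2.5000, f(x_3) = 6.250000, coefficient = 2
x_4 = 3.0000, f(x_4) = 9.000000, coefficient = 1

I ≈ (0.500000/2) × 35.000000 = 8.750000
Exact value: 8.666667
Error: 0.083333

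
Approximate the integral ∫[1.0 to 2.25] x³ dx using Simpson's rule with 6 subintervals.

f(x) = x³
a = 1.0, b = 2.25, n = 6
h = (b - a)/n = 0.208333

Simpson's rule: (h/3)[f(x₀) + 4f(x₁) + 2f(x₂) + ... + f(xₙ)]

x_0 = 1.0000, f(x_0) = 1.000000, coefficient = 1
x_1 = 1.2083, f(x_1) = 1.764251, coefficient = 4
x_2 = 1.4167, f(x_2) = 2.843171, coefficient = 2
x_3 = 1.6250, f(x_3) = 4.291016, coefficient = 4
x_4 = 1.8333, f(x_4) = 6.162037, coefficient = 2
x_5 = 2.0417, f(x_5) = 8.510489, coefficient = 4
x_6 = 2.2500, f(x_6) = 11.390625, coefficient = 1

I ≈ (0.208333/3) × 88.664063 = 6.157227
Exact value: 6.157227
Error: 0.000000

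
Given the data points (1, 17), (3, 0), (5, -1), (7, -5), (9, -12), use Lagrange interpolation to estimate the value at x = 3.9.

Lagrange interpolation formula:
P(x) = Σ yᵢ × Lᵢ(x)
where Lᵢ(x) = Π_{j≠i} (x - xⱼ)/(xᵢ - xⱼ)

L_0(3.9) = (3.9 - 3)/(1 - 3) × (3.9 - 5)/(1 - 5) × (3.9 - 7)/(1 - 7) × (3.9 - 9)/(1 - 9) = -0.040760
L_1(3.9) = (3.9 - 1)/(3 - 1) × (3.9 - 5)/(3 - 5) × (3.9 - 7)/(3 - 7) × (3.9 - 9)/(3 - 9) = 0.525353
L_2(3.9) = (3.9 - 1)/(5 - 1) × (3.9 - 3)/(5 - 3) × (3.9 - 7)/(5 - 7) × (3.9 - 9)/(5 - 9) = 0.644752
L_3(3.9) = (3.9 - 1)/(7 - 1) × (3.9 - 3)/(7 - 3) × (3.9 - 5)/(7 - 5) × (3.9 - 9)/(7 - 9) = -0.152522
L_4(3.9) = (3.9 - 1)/(9 - 1) × (3.9 - 3)/(9 - 3) × (3.9 - 5)/(9 - 5) × (3.9 - 7)/(9 - 7) = 0.023177

P(3.9) = 17×L_0(3.9) + 0×L_1(3.9) + (-1)×L_2(3.9) + (-5)×L_3(3.9) + (-12)×L_4(3.9)
P(3.9) = -0.853193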